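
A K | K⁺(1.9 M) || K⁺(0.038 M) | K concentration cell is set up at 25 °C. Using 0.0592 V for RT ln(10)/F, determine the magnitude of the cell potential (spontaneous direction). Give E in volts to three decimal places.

For a concentration cell E°cell = 0. The 1.9 M side is the cathode (reduction is favoured where [K⁺] is higher).
With n = 1, E = −(0.0592/1) log([K⁺]ₐₙ/[K⁺]꜀ₐₜ) = −(0.0592/1) log(0.038/1.9) = −(0.0592/1)(-1.699) = +0.101 V.

+0.101 V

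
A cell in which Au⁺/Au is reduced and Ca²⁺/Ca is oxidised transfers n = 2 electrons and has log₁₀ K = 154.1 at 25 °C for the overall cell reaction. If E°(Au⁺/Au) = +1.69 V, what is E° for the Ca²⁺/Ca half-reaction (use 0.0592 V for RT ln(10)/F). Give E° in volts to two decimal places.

E°cell = (0.0592/n)·log K = (0.0592/2)(154.1) = +4.561 V.
Since Au⁺/Au is the cathode and Ca²⁺/Ca the anode, E°cell = E°(Au⁺/Au) − E°(Ca²⁺/Ca).
So E°(Ca²⁺/Ca) = E°(Au⁺/Au) − E°cell = (+1.69) − (+4.561) = -2.87 V.

-2.87 V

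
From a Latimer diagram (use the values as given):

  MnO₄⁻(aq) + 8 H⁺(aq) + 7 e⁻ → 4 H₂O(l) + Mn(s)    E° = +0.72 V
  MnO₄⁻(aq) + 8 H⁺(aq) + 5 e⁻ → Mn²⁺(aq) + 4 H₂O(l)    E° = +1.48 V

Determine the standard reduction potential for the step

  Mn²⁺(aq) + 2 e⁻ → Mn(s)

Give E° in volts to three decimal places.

Sequential free energies add, so n₃E°₃ = n₁E°₁ + n₂E°₂.
With n₃ = 7, and the known step contributing 5×(+1.48) V, the unknown satisfies 2·E° = 7×(+0.72) − 5×(+1.48) = -2.360.
E° = -2.360 / 2 = -1.180 V.

-1.180 V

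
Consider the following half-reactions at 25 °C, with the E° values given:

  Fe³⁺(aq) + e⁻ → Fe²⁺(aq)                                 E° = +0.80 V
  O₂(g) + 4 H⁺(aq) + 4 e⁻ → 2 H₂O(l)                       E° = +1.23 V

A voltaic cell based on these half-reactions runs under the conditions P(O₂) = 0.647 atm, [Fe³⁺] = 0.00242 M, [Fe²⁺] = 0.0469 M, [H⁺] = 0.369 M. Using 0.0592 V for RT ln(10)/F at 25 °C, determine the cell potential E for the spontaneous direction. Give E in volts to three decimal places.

+0.478 V

O₂/H₂O is the cathode (higher E°), Fe³⁺/Fe²⁺ the anode: E°cell = +1.23 − (+0.80) = +0.43 V, n = 4.
Overall: O₂(g) + 4 H⁺(aq) + 4 Fe²⁺(aq) → 2 H₂O(l) + 4 Fe³⁺(aq)
Q = [Fe³⁺]^4 / (P(O₂)·[H⁺]^4·[Fe²⁺]^4); log Q = -3.228.
E = E° − (0.0592/n) log Q = +0.43 − (0.0592/4)(-3.228) = +0.478 V.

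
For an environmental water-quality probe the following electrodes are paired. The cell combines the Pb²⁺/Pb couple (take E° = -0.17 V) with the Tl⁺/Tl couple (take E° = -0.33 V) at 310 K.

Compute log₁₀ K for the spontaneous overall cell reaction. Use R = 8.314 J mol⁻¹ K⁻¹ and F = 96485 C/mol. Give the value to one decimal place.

5.2

Cathode: Pb²⁺/Pb; anode: Tl⁺/Tl. E°cell = (-0.17) − (-0.33) = +0.16 V, with n = 2.
ΔG° = −nFE° = −RT ln K, so ln K = nFE°/(RT) = (2)(96485)(+0.16) / ((8.314)(310)) = 11.979.
log₁₀ K = 11.979 / ln 10 = 5.2.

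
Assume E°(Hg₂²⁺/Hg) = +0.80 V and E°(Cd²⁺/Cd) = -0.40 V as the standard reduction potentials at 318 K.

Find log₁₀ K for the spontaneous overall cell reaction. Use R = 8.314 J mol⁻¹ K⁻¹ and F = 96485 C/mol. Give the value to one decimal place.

Cathode: Hg₂²⁺/Hg; anode: Cd²⁺/Cd. E°cell = (+0.80) − (-0.40) = +1.20 V, with n = 2.
ΔG° = −nFE° = −RT ln K, so ln K = nFE°/(RT) = (2)(96485)(+1.20) / ((8.314)(318)) = 87.586.
log₁₀ K = 87.586 / ln 10 = 38.0.

38.0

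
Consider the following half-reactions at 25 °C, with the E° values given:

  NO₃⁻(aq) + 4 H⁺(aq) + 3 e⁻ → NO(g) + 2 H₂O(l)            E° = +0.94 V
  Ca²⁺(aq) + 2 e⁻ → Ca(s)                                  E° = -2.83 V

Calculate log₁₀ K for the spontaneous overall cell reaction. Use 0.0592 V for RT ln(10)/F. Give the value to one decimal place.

382.1

Cathode: NO₃⁻/NO; anode: Ca²⁺/Ca. E°cell = +3.77 V, n = 6.
log K = nE°cell / 0.0592 = (6)(+3.77) / 0.0592 = 382.1.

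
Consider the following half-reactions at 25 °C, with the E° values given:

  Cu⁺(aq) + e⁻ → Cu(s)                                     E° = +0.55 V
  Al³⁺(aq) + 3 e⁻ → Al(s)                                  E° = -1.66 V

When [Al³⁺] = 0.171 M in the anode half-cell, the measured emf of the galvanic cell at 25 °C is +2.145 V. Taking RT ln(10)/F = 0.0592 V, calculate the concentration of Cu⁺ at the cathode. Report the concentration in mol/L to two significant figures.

0.044 M

Cu⁺/Cu is the cathode, Al³⁺/Al the anode: E°cell = +2.21 V, n = 3.
Overall reaction: 3 Cu⁺(aq) + Al(s) → 3 Cu(s) + Al³⁺(aq); Q = [Al³⁺]^1/[Cu⁺]^3.
From E = E° − (0.0592/n) log Q: log Q = (E° − E)·n/0.0592 = (+2.21 − (+2.145))·3/0.0592 = 3.2939.
So 3·log[Cu⁺] = 1·log(0.171) − log Q = -0.7670 − (3.2939) = -4.0609; log[Cu⁺] = -4.0609 / 3 = -1.3536; [Cu⁺] = 10^(-1.3536) ≈ 0.044 M.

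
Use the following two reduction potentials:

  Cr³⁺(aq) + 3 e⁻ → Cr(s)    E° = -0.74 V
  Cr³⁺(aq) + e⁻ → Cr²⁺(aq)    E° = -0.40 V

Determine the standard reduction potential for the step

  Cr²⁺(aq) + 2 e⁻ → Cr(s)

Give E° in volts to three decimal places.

Sequential free energies add, so n₃E°₃ = n₁E°₁ + n₂E°₂.
With n₃ = 3, and the known step contributing 1×(-0.40) V, the unknown satisfies 2·E° = 3×(-0.74) − 1×(-0.40) = -1.820.
E° = -1.820 / 2 = -0.910 V.

-0.910 V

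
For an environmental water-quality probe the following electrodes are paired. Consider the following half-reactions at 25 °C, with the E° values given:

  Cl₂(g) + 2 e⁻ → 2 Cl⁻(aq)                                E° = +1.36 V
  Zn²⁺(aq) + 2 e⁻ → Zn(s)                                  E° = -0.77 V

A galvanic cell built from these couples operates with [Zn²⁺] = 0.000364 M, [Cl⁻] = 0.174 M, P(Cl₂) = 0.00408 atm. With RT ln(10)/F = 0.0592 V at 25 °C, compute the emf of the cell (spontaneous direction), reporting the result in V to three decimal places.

Cl₂/Cl⁻ is the cathode (higher E°), Zn²⁺/Zn the anode: E°cell = +1.36 − (-0.77) = +2.13 V, n = 2.
Overall: Cl₂(g) + Zn(s) → 2 Cl⁻(aq) + Zn²⁺(aq)
Q = [Cl⁻]^2·[Zn²⁺] / (P(Cl₂)); log Q = -2.568.
E = E° − (0.0592/n) log Q = +2.13 − (0.0592/2)(-2.568) = +2.206 V.

+2.206 V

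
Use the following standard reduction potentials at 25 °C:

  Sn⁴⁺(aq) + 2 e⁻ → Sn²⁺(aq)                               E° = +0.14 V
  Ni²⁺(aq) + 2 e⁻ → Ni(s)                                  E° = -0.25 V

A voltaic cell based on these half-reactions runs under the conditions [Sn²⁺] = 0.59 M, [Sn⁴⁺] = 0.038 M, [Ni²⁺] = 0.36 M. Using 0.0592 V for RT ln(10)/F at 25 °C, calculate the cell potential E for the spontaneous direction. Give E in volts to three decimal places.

Sn⁴⁺/Sn²⁺ is the cathode (higher E°), Ni²⁺/Ni the anode: E°cell = +0.14 − (-0.25) = +0.39 V, n = 2.
Overall: Sn⁴⁺(aq) + Ni(s) → Sn²⁺(aq) + Ni²⁺(aq)
Q = [Sn²⁺]·[Ni²⁺] / ([Sn⁴⁺]); log Q = 0.747.
E = E° − (0.0592/n) log Q = +0.39 − (0.0592/2)(0.747) = +0.368 V.

+0.368 V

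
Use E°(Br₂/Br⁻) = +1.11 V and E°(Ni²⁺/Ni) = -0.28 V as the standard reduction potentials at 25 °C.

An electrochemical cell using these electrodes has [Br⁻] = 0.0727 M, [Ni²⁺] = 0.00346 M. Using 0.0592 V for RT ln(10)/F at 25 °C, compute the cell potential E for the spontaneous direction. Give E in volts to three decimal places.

Br₂/Br⁻ is the cathode (higher E°), Ni²⁺/Ni the anode: E°cell = +1.11 − (-0.28) = +1.39 V, n = 2.
Overall: Br₂(l) + Ni(s) → 2 Br⁻(aq) + Ni²⁺(aq)
Q = [Br⁻]^2·[Ni²⁺]; log Q = -4.738.
E = E° − (0.0592/n) log Q = +1.39 − (0.0592/2)(-4.738) = +1.530 V.

+1.530 V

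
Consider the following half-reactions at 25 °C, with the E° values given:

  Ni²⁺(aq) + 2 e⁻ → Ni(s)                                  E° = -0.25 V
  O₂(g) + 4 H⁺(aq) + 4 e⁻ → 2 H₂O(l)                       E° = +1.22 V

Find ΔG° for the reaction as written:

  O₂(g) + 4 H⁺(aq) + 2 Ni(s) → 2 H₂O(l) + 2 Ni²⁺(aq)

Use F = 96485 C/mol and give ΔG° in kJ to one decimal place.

-567.3 kJ

As written, O₂/H₂O is reduced (cathode) and Ni²⁺/Ni is oxidised (anode), so E°cell = (+1.22) − (-0.25) = +1.47 V.
Balancing electrons gives n = 4.
ΔG° = −nFE° = −(4)(96485)(+1.47) = -567,332 J = -567.3 kJ.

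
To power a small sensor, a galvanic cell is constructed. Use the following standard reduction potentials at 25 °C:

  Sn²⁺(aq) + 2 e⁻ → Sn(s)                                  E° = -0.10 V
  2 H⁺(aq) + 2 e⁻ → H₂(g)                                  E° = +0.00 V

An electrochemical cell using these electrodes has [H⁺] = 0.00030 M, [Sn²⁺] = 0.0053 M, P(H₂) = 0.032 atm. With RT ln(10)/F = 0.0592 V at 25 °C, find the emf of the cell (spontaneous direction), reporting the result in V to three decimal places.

H⁺/H₂ is the cathode (higher E°), Sn²⁺/Sn the anode: E°cell = +0.00 − (-0.10) = +0.10 V, n = 2.
Overall: 2 H⁺(aq) + Sn(s) → H₂(g) + Sn²⁺(aq)
Q = P(H₂)·[Sn²⁺] / ([H⁺]^2); log Q = 3.275.
E = E° − (0.0592/n) log Q = +0.10 − (0.0592/2)(3.275) = +0.003 V.

+0.003 V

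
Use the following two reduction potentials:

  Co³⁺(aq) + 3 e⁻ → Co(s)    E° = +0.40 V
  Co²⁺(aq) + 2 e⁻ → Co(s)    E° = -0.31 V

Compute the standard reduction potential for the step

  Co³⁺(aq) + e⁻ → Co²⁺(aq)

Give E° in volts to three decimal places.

+1.820 V

Sequential free energies add, so n₃E°₃ = n₁E°₁ + n₂E°₂.
With n₃ = 3, and the known step contributing 2×(-0.31) V, the unknown satisfies 1·E° = 3×(+0.40) − 2×(-0.31) = +1.820.
E° = +1.820 / 1 = +1.820 V.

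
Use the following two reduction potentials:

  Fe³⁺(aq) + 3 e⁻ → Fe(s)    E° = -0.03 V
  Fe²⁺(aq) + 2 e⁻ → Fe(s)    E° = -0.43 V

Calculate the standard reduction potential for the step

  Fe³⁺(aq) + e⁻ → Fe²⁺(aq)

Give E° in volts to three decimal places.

+0.770 V

Sequential free energies add, so n₃E°₃ = n₁E°₁ + n₂E°₂.
With n₃ = 3, and the known step contributing 2×(-0.43) V, the unknown satisfies 1·E° = 3×(-0.03) − 2×(-0.43) = +0.770.
E° = +0.770 / 1 = +0.770 V.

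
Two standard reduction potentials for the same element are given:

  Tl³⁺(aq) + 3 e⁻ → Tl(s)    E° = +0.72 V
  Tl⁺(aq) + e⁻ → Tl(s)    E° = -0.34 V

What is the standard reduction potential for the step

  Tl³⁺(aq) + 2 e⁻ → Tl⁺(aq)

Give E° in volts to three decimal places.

Sequential free energies add, so n₃E°₃ = n₁E°₁ + n₂E°₂.
With n₃ = 3, and the known step contributing 1×(-0.34) V, the unknown satisfies 2·E° = 3×(+0.72) − 1×(-0.34) = +2.500.
E° = +2.500 / 2 = +1.250 V.

+1.250 V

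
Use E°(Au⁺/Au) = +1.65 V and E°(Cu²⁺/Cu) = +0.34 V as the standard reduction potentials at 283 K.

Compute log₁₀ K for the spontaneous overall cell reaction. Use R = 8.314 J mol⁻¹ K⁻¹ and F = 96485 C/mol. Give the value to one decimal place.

46.7

Cathode: Au⁺/Au; anode: Cu²⁺/Cu. E°cell = (+1.65) − (+0.34) = +1.31 V, with n = 2.
ΔG° = −nFE° = −RT ln K, so ln K = nFE°/(RT) = (2)(96485)(+1.31) / ((8.314)(283)) = 107.440.
log₁₀ K = 107.440 / ln 10 = 46.7.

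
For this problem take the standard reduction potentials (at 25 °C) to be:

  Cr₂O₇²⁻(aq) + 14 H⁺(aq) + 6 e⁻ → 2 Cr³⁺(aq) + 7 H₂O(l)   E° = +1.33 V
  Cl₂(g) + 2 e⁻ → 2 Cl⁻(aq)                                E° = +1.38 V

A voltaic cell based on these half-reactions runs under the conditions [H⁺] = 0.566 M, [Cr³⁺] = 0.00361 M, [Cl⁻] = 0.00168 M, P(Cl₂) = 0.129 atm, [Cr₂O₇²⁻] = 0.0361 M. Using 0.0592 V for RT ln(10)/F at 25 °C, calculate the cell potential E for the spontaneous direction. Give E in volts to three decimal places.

+0.188 V

Cl₂/Cl⁻ is the cathode (higher E°), Cr₂O₇²⁻/Cr³⁺ the anode: E°cell = +1.38 − (+1.33) = +0.05 V, n = 6.
Overall: 3 Cl₂(g) + 2 Cr³⁺(aq) + 7 H₂O(l) → 6 Cl⁻(aq) + Cr₂O₇²⁻(aq) + 14 H⁺(aq)
Q = [Cl⁻]^6·[Cr₂O₇²⁻]·[H⁺]^14 / (P(Cl₂)^3·[Cr³⁺]^2); log Q = -13.998.
E = E° − (0.0592/n) log Q = +0.05 − (0.0592/6)(-13.998) = +0.188 V.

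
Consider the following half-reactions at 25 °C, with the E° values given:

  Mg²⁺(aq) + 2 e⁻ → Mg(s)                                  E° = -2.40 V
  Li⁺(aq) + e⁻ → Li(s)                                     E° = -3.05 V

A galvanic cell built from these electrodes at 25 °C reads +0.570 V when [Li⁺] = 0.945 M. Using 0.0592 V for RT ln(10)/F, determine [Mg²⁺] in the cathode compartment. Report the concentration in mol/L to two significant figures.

0.0018 M

Mg²⁺/Mg is the cathode, Li⁺/Li the anode: E°cell = +0.65 V, n = 2.
Overall reaction: Mg²⁺(aq) + 2 Li(s) → Mg(s) + 2 Li⁺(aq); Q = [Li⁺]^2/[Mg²⁺]^1.
From E = E° − (0.0592/n) log Q: log Q = (E° − E)·n/0.0592 = (+0.65 − (+0.570))·2/0.0592 = 2.7027.
So 1·log[Mg²⁺] = 2·log(0.945) − log Q = -0.0491 − (2.7027) = -2.7518; [Mg²⁺] = 10^(-2.7518) ≈ 0.0018 M.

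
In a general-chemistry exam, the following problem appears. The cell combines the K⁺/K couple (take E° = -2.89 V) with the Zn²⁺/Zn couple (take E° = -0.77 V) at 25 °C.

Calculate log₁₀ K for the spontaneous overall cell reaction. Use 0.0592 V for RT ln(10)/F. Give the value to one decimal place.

71.6

Cathode: Zn²⁺/Zn; anode: K⁺/K. E°cell = +2.12 V, n = 2.
log K = nE°cell / 0.0592 = (2)(+2.12) / 0.0592 = 71.6.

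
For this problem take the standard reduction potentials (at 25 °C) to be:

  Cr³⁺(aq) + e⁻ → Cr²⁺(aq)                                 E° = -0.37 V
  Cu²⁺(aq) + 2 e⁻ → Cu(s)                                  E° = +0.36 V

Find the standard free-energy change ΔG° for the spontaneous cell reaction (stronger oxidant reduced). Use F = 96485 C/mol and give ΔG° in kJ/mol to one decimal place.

-140.9 kJ/mol

Cu²⁺/Cu (E° = +0.36 V) is the cathode; Cr³⁺/Cr²⁺ (E° = -0.37 V) is the anode, so E°cell = +0.73 V.
Balancing electrons gives n = 2 (lcm of 2 and 1).
ΔG° = −nFE° = −(2)(96485)(+0.73) = -140,868 J = -140.9 kJ/mol.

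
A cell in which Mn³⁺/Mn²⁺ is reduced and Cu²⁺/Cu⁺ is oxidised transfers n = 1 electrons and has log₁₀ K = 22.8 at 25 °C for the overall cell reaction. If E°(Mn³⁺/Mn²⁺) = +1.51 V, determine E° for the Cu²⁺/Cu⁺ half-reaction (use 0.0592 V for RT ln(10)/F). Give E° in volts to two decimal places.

E°cell = (0.0592/n)·log K = (0.0592/1)(22.8) = +1.350 V.
Since Mn³⁺/Mn²⁺ is the cathode and Cu²⁺/Cu⁺ the anode, E°cell = E°(Mn³⁺/Mn²⁺) − E°(Cu²⁺/Cu⁺).
So E°(Cu²⁺/Cu⁺) = E°(Mn³⁺/Mn²⁺) − E°cell = (+1.51) − (+1.350) = +0.16 V.

+0.16 V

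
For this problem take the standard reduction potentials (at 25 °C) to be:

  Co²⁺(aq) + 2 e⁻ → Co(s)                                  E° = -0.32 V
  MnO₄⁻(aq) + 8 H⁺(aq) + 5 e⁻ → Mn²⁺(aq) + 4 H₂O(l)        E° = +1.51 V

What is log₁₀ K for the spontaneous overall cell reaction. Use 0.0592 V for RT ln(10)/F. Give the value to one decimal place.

309.1

Cathode: MnO₄⁻/Mn²⁺; anode: Co²⁺/Co. E°cell = +1.83 V, n = 10.
log K = nE°cell / 0.0592 = (10)(+1.83) / 0.0592 = 309.1.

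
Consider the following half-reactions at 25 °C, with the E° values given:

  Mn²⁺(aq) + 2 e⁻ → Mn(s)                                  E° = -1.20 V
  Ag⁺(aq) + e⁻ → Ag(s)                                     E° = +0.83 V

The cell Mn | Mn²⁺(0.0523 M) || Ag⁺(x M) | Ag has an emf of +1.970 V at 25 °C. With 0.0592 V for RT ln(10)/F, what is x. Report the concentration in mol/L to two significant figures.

Ag⁺/Ag is the cathode, Mn²⁺/Mn the anode: E°cell = +2.03 V, n = 2.
Overall reaction: 2 Ag⁺(aq) + Mn(s) → 2 Ag(s) + Mn²⁺(aq); Q = [Mn²⁺]^1/[Ag⁺]^2.
From E = E° − (0.0592/n) log Q: log Q = (E° − E)·n/0.0592 = (+2.03 − (+1.970))·2/0.0592 = 2.0270.
So 2·log[Ag⁺] = 1·log(0.0523) − log Q = -1.2815 − (2.0270) = -3.3085; log[Ag⁺] = -3.3085 / 2 = -1.6542; [Ag⁺] = 10^(-1.6542) ≈ 0.022 M.

0.022 M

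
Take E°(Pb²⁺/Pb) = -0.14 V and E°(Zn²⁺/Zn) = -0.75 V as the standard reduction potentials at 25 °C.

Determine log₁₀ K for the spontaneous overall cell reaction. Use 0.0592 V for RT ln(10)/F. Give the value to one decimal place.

Cathode: Pb²⁺/Pb; anode: Zn²⁺/Zn. E°cell = +0.61 V, n = 2.
log K = nE°cell / 0.0592 = (2)(+0.61) / 0.0592 = 20.6.

20.6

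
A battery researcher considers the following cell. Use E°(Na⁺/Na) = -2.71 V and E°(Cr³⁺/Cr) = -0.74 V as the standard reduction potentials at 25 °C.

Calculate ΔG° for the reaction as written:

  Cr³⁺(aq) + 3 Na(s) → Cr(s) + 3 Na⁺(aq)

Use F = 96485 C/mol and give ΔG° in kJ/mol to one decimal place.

As written, Cr³⁺/Cr is reduced (cathode) and Na⁺/Na is oxidised (anode), so E°cell = (-0.74) − (-2.71) = +1.97 V.
Balancing electrons gives n = 3.
ΔG° = −nFE° = −(3)(96485)(+1.97) = -570,226 J = -570.2 kJ/mol.

-570.2 kJ/mol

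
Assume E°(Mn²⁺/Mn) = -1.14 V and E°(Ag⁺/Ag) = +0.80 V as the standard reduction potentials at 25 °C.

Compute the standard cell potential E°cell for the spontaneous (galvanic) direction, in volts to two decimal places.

+1.94 V

The Ag⁺/Ag couple has the higher reduction potential, so it is the cathode; Mn²⁺/Mn is oxidised at the anode.
E°cell = E°(cathode) − E°(anode) = (+0.80) − (-1.14) = +1.94 V.
Since E°cell > 0, the reaction is spontaneous under standard conditions.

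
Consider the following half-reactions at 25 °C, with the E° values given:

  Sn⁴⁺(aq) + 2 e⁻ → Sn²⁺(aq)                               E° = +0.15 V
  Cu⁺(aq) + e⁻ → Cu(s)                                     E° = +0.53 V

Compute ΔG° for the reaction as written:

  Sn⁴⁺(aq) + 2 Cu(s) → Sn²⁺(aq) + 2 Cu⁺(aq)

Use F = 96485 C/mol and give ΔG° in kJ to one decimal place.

+73.3 kJ

As written, Sn⁴⁺/Sn²⁺ is reduced (cathode) and Cu⁺/Cu is oxidised (anode), so E°cell = (+0.15) − (+0.53) = -0.38 V.
Balancing electrons gives n = 2.
ΔG° = −nFE° = −(2)(96485)(-0.38) = 73,329 J = +73.3 kJ.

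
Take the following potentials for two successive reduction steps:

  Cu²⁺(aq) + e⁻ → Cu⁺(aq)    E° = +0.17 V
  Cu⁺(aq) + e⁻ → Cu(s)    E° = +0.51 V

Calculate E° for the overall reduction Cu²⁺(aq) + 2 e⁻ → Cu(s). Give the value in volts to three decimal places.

Standard free energies of sequential steps add: ΔG°₃ = ΔG°₁ + ΔG°₂, so n₃E°₃ = n₁E°₁ + n₂E°₂.
E°₃ = (1×+0.17 + 1×+0.51) / 2 = (+0.680) / 2 = +0.340 V.

+0.340 V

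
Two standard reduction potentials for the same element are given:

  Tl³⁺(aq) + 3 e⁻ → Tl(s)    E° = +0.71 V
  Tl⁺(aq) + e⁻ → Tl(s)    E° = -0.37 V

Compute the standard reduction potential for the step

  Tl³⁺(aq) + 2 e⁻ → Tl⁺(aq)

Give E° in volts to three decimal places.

+1.250 V

Sequential free energies add, so n₃E°₃ = n₁E°₁ + n₂E°₂.
With n₃ = 3, and the known step contributing 1×(-0.37) V, the unknown satisfies 2·E° = 3×(+0.71) − 1×(-0.37) = +2.500.
E° = +2.500 / 2 = +1.250 V.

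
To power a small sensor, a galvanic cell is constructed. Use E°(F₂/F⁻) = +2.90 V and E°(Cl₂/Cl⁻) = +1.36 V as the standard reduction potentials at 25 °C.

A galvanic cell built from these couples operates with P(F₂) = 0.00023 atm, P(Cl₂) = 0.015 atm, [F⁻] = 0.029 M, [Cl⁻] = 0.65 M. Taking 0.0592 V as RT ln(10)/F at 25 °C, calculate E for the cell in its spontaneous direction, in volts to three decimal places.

F₂/F⁻ is the cathode (higher E°), Cl₂/Cl⁻ the anode: E°cell = +2.90 − (+1.36) = +1.54 V, n = 2.
Overall: F₂(g) + 2 Cl⁻(aq) → 2 F⁻(aq) + Cl₂(g)
Q = [F⁻]^2·P(Cl₂) / (P(F₂)·[Cl⁻]^2); log Q = -0.887.
E = E° − (0.0592/n) log Q = +1.54 − (0.0592/2)(-0.887) = +1.566 V.

+1.566 V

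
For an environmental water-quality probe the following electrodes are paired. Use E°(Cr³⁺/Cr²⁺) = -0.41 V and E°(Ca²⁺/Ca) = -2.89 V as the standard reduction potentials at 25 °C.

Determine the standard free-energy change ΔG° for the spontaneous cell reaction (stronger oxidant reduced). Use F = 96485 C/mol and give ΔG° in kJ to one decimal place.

-478.6 kJ

Cr³⁺/Cr²⁺ (E° = -0.41 V) is the cathode; Ca²⁺/Ca (E° = -2.89 V) is the anode, so E°cell = +2.48 V.
Balancing electrons gives n = 2 (lcm of 1 and 2).
ΔG° = −nFE° = −(2)(96485)(+2.48) = -478,566 J = -478.6 kJ.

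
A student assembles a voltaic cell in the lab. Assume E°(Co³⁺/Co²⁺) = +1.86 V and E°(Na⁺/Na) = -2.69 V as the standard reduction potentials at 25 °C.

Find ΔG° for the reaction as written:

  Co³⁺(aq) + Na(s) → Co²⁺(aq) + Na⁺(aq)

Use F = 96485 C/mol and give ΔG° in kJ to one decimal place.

-439.0 kJ

As written, Co³⁺/Co²⁺ is reduced (cathode) and Na⁺/Na is oxidised (anode), so E°cell = (+1.86) − (-2.69) = +4.55 V.
Balancing electrons gives n = 1.
ΔG° = −nFE° = −(1)(96485)(+4.55) = -439,007 J = -439.0 kJ.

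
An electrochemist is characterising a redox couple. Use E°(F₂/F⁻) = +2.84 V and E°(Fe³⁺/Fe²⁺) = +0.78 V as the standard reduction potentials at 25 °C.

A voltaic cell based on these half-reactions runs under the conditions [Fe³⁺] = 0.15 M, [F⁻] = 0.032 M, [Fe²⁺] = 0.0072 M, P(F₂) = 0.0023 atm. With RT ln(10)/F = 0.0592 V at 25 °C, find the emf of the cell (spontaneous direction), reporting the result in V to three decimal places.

F₂/F⁻ is the cathode (higher E°), Fe³⁺/Fe²⁺ the anode: E°cell = +2.84 − (+0.78) = +2.06 V, n = 2.
Overall: F₂(g) + 2 Fe²⁺(aq) → 2 F⁻(aq) + 2 Fe³⁺(aq)
Q = [F⁻]^2·[Fe³⁺]^2 / (P(F₂)·[Fe²⁺]^2); log Q = 2.286.
E = E° − (0.0592/n) log Q = +2.06 − (0.0592/2)(2.286) = +1.992 V.

+1.992 V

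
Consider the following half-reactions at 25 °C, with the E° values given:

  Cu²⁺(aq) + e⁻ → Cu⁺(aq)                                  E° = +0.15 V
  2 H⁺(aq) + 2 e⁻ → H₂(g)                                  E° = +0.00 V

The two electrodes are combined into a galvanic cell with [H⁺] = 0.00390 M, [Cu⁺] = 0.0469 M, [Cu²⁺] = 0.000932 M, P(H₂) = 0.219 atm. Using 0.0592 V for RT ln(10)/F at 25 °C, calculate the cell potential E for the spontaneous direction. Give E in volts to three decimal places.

+0.172 V

Cu²⁺/Cu⁺ is the cathode (higher E°), H⁺/H₂ the anode: E°cell = +0.15 − (+0.00) = +0.15 V, n = 2.
Overall: 2 Cu²⁺(aq) + H₂(g) → 2 Cu⁺(aq) + 2 H⁺(aq)
Q = [Cu⁺]^2·[H⁺]^2 / ([Cu²⁺]^2·P(H₂)); log Q = -0.755.
E = E° − (0.0592/n) log Q = +0.15 − (0.0592/2)(-0.755) = +0.172 V.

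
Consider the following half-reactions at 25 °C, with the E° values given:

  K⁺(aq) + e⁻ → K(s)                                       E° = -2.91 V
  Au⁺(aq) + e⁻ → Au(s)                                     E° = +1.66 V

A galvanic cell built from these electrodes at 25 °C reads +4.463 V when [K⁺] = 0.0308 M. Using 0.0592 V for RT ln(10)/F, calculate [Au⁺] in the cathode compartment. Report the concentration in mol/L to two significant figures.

0.00048 M

Au⁺/Au is the cathode, K⁺/K the anode: E°cell = +4.57 V, n = 1.
Overall reaction: Au⁺(aq) + K(s) → Au(s) + K⁺(aq); Q = [K⁺]^1/[Au⁺]^1.
From E = E° − (0.0592/n) log Q: log Q = (E° − E)·n/0.0592 = (+4.57 − (+4.463))·1/0.0592 = 1.8074.
So 1·log[Au⁺] = 1·log(0.0308) − log Q = -1.5114 − (1.8074) = -3.3188; [Au⁺] = 10^(-3.3188) ≈ 0.00048 M.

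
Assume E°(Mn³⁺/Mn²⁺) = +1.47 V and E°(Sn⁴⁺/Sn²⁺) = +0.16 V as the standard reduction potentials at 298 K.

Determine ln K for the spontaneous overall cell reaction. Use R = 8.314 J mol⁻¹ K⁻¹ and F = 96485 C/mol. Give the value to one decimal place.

Cathode: Mn³⁺/Mn²⁺; anode: Sn⁴⁺/Sn²⁺. E°cell = (+1.47) − (+0.16) = +1.31 V, with n = 2.
ΔG° = −nFE° = −RT ln K, so ln K = nFE°/(RT) = (2)(96485)(+1.31) / ((8.314)(298)) = 102.032.

102.0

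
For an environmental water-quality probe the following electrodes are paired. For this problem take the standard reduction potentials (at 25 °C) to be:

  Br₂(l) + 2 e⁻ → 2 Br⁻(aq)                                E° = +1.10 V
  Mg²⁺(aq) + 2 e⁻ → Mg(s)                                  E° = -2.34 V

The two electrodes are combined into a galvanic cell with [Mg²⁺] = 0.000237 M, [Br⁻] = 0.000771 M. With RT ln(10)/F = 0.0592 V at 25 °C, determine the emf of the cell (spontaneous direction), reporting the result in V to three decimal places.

Br₂/Br⁻ is the cathode (higher E°), Mg²⁺/Mg the anode: E°cell = +1.10 − (-2.34) = +3.44 V, n = 2.
Overall: Br₂(l) + Mg(s) → 2 Br⁻(aq) + Mg²⁺(aq)
Q = [Br⁻]^2·[Mg²⁺]; log Q = -9.851.
E = E° − (0.0592/n) log Q = +3.44 − (0.0592/2)(-9.851) = +3.732 V.

+3.732 V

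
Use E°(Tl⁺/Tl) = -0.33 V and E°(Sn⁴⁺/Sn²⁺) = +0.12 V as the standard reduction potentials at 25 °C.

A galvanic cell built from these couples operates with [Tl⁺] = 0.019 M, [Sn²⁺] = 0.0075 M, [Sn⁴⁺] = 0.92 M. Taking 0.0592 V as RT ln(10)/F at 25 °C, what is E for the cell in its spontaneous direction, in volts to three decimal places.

Sn⁴⁺/Sn²⁺ is the cathode (higher E°), Tl⁺/Tl the anode: E°cell = +0.12 − (-0.33) = +0.45 V, n = 2.
Overall: Sn⁴⁺(aq) + 2 Tl(s) → Sn²⁺(aq) + 2 Tl⁺(aq)
Q = [Sn²⁺]·[Tl⁺]^2 / ([Sn⁴⁺]); log Q = -5.531.
E = E° − (0.0592/n) log Q = +0.45 − (0.0592/2)(-5.531) = +0.614 V.

+0.614 V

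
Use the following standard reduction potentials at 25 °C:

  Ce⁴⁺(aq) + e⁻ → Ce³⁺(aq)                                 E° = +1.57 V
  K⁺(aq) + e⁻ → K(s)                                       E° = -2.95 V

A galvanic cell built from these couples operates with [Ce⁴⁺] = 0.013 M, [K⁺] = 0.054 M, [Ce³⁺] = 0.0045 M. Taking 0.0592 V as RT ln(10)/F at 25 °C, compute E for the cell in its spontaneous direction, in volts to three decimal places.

+4.622 V

Ce⁴⁺/Ce³⁺ is the cathode (higher E°), K⁺/K the anode: E°cell = +1.57 − (-2.95) = +4.52 V, n = 1.
Overall: Ce⁴⁺(aq) + K(s) → Ce³⁺(aq) + K⁺(aq)
Q = [Ce³⁺]·[K⁺] / ([Ce⁴⁺]); log Q = -1.728.
E = E° − (0.0592/n) log Q = +4.52 − (0.0592/1)(-1.728) = +4.622 V.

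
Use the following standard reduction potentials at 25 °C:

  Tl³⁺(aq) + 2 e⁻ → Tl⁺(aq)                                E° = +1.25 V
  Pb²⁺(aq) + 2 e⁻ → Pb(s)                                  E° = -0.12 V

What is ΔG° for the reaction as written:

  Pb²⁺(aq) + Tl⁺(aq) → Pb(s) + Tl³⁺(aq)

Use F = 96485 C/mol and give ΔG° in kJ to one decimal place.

As written, Pb²⁺/Pb is reduced (cathode) and Tl³⁺/Tl⁺ is oxidised (anode), so E°cell = (-0.12) − (+1.25) = -1.37 V.
Balancing electrons gives n = 2.
ΔG° = −nFE° = −(2)(96485)(-1.37) = 264,369 J = +264.4 kJ.

+264.4 kJ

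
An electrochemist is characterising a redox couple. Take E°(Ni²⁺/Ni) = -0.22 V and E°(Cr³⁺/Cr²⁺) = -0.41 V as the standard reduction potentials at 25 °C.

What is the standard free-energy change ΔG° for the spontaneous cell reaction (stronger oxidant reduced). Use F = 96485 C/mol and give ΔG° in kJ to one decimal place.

-36.7 kJ

Ni²⁺/Ni (E° = -0.22 V) is the cathode; Cr³⁺/Cr²⁺ (E° = -0.41 V) is the anode, so E°cell = +0.19 V.
Balancing electrons gives n = 2 (lcm of 2 and 1).
ΔG° = −nFE° = −(2)(96485)(+0.19) = -36,664 J = -36.7 kJ.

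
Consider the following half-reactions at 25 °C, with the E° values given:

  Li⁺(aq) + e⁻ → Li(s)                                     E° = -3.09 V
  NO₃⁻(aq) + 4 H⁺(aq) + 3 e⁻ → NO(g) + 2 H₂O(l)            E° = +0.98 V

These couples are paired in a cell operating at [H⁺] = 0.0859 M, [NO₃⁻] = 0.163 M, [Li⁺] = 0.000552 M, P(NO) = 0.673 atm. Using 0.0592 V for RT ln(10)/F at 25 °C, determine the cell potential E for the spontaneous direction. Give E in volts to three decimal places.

+4.167 V

NO₃⁻/NO is the cathode (higher E°), Li⁺/Li the anode: E°cell = +0.98 − (-3.09) = +4.07 V, n = 3.
Overall: NO₃⁻(aq) + 4 H⁺(aq) + 3 Li(s) → NO(g) + 2 H₂O(l) + 3 Li⁺(aq)
Q = P(NO)·[Li⁺]^3 / ([NO₃⁻]·[H⁺]^4); log Q = -4.894.
E = E° − (0.0592/n) log Q = +4.07 − (0.0592/3)(-4.894) = +4.167 V.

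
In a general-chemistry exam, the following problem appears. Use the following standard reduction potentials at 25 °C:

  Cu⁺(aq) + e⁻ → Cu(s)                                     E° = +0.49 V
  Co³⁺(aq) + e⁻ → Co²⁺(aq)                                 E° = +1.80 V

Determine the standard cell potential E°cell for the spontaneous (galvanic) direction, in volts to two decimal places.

The Co³⁺/Co²⁺ couple has the higher reduction potential, so it is the cathode; Cu⁺/Cu is oxidised at the anode.
E°cell = E°(cathode) − E°(anode) = (+1.80) − (+0.49) = +1.31 V.

+1.31 V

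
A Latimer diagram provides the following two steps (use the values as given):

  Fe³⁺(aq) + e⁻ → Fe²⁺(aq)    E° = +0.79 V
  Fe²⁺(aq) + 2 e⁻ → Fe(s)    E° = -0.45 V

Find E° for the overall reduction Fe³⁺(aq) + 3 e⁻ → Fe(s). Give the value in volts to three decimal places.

-0.037 V

Adding the free-energy changes (−nFE°) of the two steps gives −n₃FE°₃ = −n₁FE°₁ − n₂FE°₂.
E°₃ = (1×+0.79 + 2×-0.45) / 3 = (-0.110) / 3 = -0.037 V.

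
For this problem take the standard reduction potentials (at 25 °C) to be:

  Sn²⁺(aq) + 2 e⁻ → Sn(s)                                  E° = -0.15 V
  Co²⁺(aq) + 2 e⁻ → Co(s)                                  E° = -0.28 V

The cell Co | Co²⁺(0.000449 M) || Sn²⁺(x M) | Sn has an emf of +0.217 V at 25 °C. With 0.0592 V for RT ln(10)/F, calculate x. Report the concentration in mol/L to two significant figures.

0.39 M

Sn²⁺/Sn is the cathode, Co²⁺/Co the anode: E°cell = +0.13 V, n = 2.
Overall reaction: Sn²⁺(aq) + Co(s) → Sn(s) + Co²⁺(aq); Q = [Co²⁺]^1/[Sn²⁺]^1.
From E = E° − (0.0592/n) log Q: log Q = (E° − E)·n/0.0592 = (+0.13 − (+0.217))·2/0.0592 = -2.9392.
So 1·log[Sn²⁺] = 1·log(0.000449) − log Q = -3.3478 − (-2.9392) = -0.4086; [Sn²⁺] = 10^(-0.4086) ≈ 0.39 M.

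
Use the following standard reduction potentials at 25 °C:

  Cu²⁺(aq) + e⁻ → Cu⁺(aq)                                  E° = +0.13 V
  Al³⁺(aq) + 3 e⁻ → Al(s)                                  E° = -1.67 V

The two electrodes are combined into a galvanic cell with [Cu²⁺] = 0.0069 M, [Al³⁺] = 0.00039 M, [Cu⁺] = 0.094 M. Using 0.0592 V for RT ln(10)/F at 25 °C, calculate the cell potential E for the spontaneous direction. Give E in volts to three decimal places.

+1.800 V

Cu²⁺/Cu⁺ is the cathode (higher E°), Al³⁺/Al the anode: E°cell = +0.13 − (-1.67) = +1.80 V, n = 3.
Overall: 3 Cu²⁺(aq) + Al(s) → 3 Cu⁺(aq) + Al³⁺(aq)
Q = [Cu⁺]^3·[Al³⁺] / ([Cu²⁺]^3); log Q = -0.006.
E = E° − (0.0592/n) log Q = +1.80 − (0.0592/3)(-0.006) = +1.800 V.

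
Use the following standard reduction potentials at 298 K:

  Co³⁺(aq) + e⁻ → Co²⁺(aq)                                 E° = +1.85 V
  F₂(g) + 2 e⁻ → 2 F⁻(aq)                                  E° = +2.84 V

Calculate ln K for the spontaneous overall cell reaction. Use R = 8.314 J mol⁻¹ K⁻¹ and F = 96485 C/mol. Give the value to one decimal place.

Cathode: F₂/F⁻; anode: Co³⁺/Co²⁺. E°cell = (+2.84) − (+1.85) = +0.99 V, with n = 2.
ΔG° = −nFE° = −RT ln K, so ln K = nFE°/(RT) = (2)(96485)(+0.99) / ((8.314)(298)) = 77.108.

77.1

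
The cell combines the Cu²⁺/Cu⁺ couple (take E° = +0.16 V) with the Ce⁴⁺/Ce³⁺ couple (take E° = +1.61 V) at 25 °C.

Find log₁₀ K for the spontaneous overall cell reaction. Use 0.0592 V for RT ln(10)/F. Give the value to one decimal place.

24.5

Cathode: Ce⁴⁺/Ce³⁺; anode: Cu²⁺/Cu⁺. E°cell = +1.45 V, n = 1.
log K = nE°cell / 0.0592 = (1)(+1.45) / 0.0592 = 24.5.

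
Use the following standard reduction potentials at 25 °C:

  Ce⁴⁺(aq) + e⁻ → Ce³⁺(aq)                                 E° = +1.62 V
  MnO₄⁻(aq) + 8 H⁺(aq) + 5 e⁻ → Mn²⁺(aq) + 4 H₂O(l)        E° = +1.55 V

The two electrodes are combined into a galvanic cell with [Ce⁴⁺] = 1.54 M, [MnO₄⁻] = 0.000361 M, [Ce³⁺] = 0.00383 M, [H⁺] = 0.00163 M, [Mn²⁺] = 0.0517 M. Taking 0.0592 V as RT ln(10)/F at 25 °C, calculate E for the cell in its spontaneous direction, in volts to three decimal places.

Ce⁴⁺/Ce³⁺ is the cathode (higher E°), MnO₄⁻/Mn²⁺ the anode: E°cell = +1.62 − (+1.55) = +0.07 V, n = 5.
Overall: 5 Ce⁴⁺(aq) + Mn²⁺(aq) + 4 H₂O(l) → 5 Ce³⁺(aq) + MnO₄⁻(aq) + 8 H⁺(aq)
Q = [Ce³⁺]^5·[MnO₄⁻]·[H⁺]^8 / ([Ce⁴⁺]^5·[Mn²⁺]); log Q = -37.480.
E = E° − (0.0592/n) log Q = +0.07 − (0.0592/5)(-37.480) = +0.514 V.

+0.514 V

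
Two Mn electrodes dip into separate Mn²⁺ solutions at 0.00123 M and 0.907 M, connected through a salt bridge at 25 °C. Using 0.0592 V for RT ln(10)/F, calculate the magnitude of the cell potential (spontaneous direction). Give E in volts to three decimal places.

+0.085 V

For a concentration cell E°cell = 0. The 0.907 M side is the cathode (reduction is favoured where [Mn²⁺] is higher).
With n = 2, E = −(0.0592/2) log([Mn²⁺]ₐₙ/[Mn²⁺]꜀ₐₜ) = −(0.0592/2) log(0.00123/0.907) = −(0.0592/2)(-2.868) = +0.085 V.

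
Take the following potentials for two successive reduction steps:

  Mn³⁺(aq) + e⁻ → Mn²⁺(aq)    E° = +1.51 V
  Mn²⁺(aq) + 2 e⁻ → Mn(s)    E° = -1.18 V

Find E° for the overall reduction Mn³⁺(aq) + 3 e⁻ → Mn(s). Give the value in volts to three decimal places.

-0.283 V

Standard free energies of sequential steps add: ΔG°₃ = ΔG°₁ + ΔG°₂, so n₃E°₃ = n₁E°₁ + n₂E°₂.
E°₃ = (1×+1.51 + 2×-1.18) / 3 = (-0.850) / 3 = -0.283 V.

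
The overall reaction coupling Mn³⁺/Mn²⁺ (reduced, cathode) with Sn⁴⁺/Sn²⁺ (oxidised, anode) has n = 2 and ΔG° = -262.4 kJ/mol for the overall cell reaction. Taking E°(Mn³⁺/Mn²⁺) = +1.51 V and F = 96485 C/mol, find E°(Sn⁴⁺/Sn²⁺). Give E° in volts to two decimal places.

E°cell = −ΔG°/(nF) = −(-262.4×10³)/((2)(96485)) = +1.360 V.
Since Mn³⁺/Mn²⁺ is the cathode and Sn⁴⁺/Sn²⁺ the anode, E°cell = E°(Mn³⁺/Mn²⁺) − E°(Sn⁴⁺/Sn²⁺).
So E°(Sn⁴⁺/Sn²⁺) = E°(Mn³⁺/Mn²⁺) − E°cell = (+1.51) − (+1.360) = +0.15 V.

+0.15 V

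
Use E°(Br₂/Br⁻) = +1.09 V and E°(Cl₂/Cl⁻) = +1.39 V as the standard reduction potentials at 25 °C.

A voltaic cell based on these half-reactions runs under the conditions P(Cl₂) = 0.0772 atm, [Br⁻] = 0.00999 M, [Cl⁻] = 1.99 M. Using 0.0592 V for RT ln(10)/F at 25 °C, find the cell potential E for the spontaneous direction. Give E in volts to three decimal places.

+0.131 V

Cl₂/Cl⁻ is the cathode (higher E°), Br₂/Br⁻ the anode: E°cell = +1.39 − (+1.09) = +0.30 V, n = 2.
Overall: Cl₂(g) + 2 Br⁻(aq) → 2 Cl⁻(aq) + Br₂(l)
Q = [Cl⁻]^2 / (P(Cl₂)·[Br⁻]^2); log Q = 5.711.
E = E° − (0.0592/n) log Q = +0.30 − (0.0592/2)(5.711) = +0.131 V.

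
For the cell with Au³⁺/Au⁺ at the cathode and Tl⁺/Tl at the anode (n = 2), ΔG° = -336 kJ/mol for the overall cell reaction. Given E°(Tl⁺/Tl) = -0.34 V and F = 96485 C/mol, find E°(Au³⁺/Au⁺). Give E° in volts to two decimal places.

E°cell = −ΔG°/(nF) = −(-336×10³)/((2)(96485)) = +1.741 V.
Since Au³⁺/Au⁺ is the cathode and Tl⁺/Tl the anode, E°cell = E°(Au³⁺/Au⁺) − E°(Tl⁺/Tl).
So E°(Au³⁺/Au⁺) = E°cell + E°(Tl⁺/Tl) = +1.741 + (-0.34) = +1.40 V.

+1.40 V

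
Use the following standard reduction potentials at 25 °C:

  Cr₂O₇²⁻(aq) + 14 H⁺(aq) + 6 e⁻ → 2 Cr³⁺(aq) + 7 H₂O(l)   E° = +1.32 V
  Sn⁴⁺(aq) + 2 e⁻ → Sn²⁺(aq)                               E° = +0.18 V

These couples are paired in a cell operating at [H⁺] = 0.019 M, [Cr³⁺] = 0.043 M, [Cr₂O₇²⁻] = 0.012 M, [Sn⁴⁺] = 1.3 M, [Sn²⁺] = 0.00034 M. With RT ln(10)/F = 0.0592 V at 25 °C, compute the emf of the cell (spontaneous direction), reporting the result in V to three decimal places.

+0.804 V

Cr₂O₇²⁻/Cr³⁺ is the cathode (higher E°), Sn⁴⁺/Sn²⁺ the anode: E°cell = +1.32 − (+0.18) = +1.14 V, n = 6.
Overall: Cr₂O₇²⁻(aq) + 14 H⁺(aq) + 3 Sn²⁺(aq) → 2 Cr³⁺(aq) + 7 H₂O(l) + 3 Sn⁴⁺(aq)
Q = [Cr³⁺]^2·[Sn⁴⁺]^3 / ([Cr₂O₇²⁻]·[H⁺]^14·[Sn²⁺]^3); log Q = 34.033.
E = E° − (0.0592/n) log Q = +1.14 − (0.0592/6)(34.033) = +0.804 V.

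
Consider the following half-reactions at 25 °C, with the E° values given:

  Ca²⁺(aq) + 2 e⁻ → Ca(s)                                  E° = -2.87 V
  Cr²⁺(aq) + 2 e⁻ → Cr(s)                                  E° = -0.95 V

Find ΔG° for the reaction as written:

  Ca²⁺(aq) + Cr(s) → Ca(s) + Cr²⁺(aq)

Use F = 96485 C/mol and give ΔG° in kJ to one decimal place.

As written, Ca²⁺/Ca is reduced (cathode) and Cr²⁺/Cr is oxidised (anode), so E°cell = (-2.87) − (-0.95) = -1.92 V.
Balancing electrons gives n = 2.
ΔG° = −nFE° = −(2)(96485)(-1.92) = 370,502 J = +370.5 kJ.

+370.5 kJ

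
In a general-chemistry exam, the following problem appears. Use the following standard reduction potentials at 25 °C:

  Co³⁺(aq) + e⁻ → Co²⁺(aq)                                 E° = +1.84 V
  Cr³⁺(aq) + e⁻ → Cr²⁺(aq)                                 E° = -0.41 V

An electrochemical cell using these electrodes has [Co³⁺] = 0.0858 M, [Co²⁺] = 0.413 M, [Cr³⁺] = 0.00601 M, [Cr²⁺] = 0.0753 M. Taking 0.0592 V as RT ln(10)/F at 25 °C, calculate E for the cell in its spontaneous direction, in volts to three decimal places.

+2.275 V

Co³⁺/Co²⁺ is the cathode (higher E°), Cr³⁺/Cr²⁺ the anode: E°cell = +1.84 − (-0.41) = +2.25 V, n = 1.
Overall: Co³⁺(aq) + Cr²⁺(aq) → Co²⁺(aq) + Cr³⁺(aq)
Q = [Co²⁺]·[Cr³⁺] / ([Co³⁺]·[Cr²⁺]); log Q = -0.415.
E = E° − (0.0592/n) log Q = +2.25 − (0.0592/1)(-0.415) = +2.275 V.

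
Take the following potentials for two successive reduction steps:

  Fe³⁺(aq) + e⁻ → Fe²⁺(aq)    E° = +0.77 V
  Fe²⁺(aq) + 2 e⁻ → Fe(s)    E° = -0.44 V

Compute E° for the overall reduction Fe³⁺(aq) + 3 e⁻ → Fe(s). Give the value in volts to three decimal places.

-0.037 V

Since ΔG° = −nFE° is additive over sequential reductions, n₃E°₃ = n₁E°₁ + n₂E°₂.
E°₃ = (1×+0.77 + 2×-0.44) / 3 = (-0.110) / 3 = -0.037 V.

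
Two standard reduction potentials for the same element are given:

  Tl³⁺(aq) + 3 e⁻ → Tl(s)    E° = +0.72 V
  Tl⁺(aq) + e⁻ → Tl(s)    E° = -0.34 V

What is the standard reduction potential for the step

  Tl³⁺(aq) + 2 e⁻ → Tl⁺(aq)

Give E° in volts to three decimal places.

Sequential free energies add, so n₃E°₃ = n₁E°₁ + n₂E°₂.
With n₃ = 3, and the known step contributing 1×(-0.34) V, the unknown satisfies 2·E° = 3×(+0.72) − 1×(-0.34) = +2.500.
E° = +2.500 / 2 = +1.250 V.

+1.250 V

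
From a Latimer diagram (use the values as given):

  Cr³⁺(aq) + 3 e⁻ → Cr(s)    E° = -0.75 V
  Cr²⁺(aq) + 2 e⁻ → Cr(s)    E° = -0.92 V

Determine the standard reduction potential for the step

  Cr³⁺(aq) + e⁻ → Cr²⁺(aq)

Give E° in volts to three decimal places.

-0.410 V

Sequential free energies add, so n₃E°₃ = n₁E°₁ + n₂E°₂.
With n₃ = 3, and the known step contributing 2×(-0.92) V, the unknown satisfies 1·E° = 3×(-0.75) − 2×(-0.92) = -0.410.
E° = -0.410 / 1 = -0.410 V.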